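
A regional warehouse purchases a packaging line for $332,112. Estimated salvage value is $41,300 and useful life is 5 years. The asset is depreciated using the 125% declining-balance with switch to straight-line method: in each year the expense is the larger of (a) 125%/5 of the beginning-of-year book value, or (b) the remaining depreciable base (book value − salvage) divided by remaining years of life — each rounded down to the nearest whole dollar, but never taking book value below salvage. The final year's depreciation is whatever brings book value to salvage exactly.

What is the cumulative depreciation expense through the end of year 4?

$242,307

Depreciable base = $332,112 − $41,300 = $290,812.
Year 1: DB = ⌊$332,112 × 125%/5⌋ = $83,028; SL = ⌊$290,812/5⌋ = $58,162 → take DB $83,028. Book value $249,084.
Year 2: DB = ⌊$249,084 × 125%/5⌋ = $62,271; SL = ⌊$207,784/4⌋ = $51,946 → take DB $62,271. Book value $186,813.
Year 3: DB = ⌊$186,813 × 125%/5⌋ = $46,703; SL = ⌊$145,513/3⌋ = $48,504 → take SL $48,504. Book value $138,309.
Year 4: DB = ⌊$138,309 × 125%/5⌋ = $34,577; SL = ⌊$97,009/2⌋ = $48,504 → take SL $48,504. Book value $89,805.
Accumulated through year 4 = $332,112 − $89,805 = $242,307.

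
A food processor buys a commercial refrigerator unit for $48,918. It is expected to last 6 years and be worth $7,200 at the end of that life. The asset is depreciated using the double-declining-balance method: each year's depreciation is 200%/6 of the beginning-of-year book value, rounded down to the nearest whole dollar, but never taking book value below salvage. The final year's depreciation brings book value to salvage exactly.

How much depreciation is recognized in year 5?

$2,464

Depreciable base = $48,918 − $7,200 = $41,718.
Year 1: ⌊$48,918 × 200%/6⌋ = $16,306. Book value $32,612.
Year 2: ⌊$32,612 × 200%/6⌋ = $10,870. Book value $21,742.
Year 3: ⌊$21,742 × 200%/6⌋ = $7,247. Book value $14,495.
Year 4: ⌊$14,495 × 200%/6⌋ = $4,831. Book value $9,664.
Year 5: ⌊$9,664 × 200%/6⌋ = $3,221, capped at $2,464. Book value $7,200.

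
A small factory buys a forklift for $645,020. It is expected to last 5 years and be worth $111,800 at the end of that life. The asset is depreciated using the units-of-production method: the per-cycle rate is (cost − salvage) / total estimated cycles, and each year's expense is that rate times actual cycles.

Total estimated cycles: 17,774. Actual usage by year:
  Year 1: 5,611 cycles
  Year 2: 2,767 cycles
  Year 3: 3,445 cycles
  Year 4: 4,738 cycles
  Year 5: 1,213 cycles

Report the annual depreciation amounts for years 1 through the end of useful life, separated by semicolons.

$168,330; $83,010; $103,350; $142,140; $36,390

Depreciable base = $645,020 − $111,800 = $533,220.
Rate = $533,220 / 17,774 cycles = $30 per cycle.
Year 1: 5,611 × $30 = $168,330. Book value $476,690.
Year 2: 2,767 × $30 = $83,010. Book value $393,680.
Year 3: 3,445 × $30 = $103,350. Book value $290,330.
Year 4: 4,738 × $30 = $142,140. Book value $148,190.
Year 5: 1,213 × $30 = $36,390. Book value $111,800.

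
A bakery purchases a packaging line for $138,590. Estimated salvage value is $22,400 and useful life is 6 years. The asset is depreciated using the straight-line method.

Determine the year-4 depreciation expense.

Depreciable base = $138,590 − $22,400 = $116,190.
Annual expense = $116,190 / 6 = $19,365.

$19,365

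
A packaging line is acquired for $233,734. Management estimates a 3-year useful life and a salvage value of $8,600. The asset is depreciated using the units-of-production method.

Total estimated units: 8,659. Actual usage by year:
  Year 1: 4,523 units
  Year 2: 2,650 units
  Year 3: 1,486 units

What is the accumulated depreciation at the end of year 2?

$186,498

Depreciable base = $233,734 − $8,600 = $225,134.
Rate = $225,134 / 8,659 units = $26 per unit.
Year 1: 4,523 × $26 = $117,598. Book value $116,136.
Year 2: 2,650 × $26 = $68,900. Book value $47,236.
Accumulated through year 2 = $233,734 − $47,236 = $186,498.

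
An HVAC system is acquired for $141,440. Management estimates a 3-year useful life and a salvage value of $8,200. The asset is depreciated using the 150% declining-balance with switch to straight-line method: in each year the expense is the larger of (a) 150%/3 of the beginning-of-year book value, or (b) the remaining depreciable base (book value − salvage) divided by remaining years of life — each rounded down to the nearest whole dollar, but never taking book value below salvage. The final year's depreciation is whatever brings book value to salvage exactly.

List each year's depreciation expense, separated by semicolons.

$70,720; $35,360; $27,160

Depreciable base = $141,440 − $8,200 = $133,240.
Year 1: DB = ⌊$141,440 × 150%/3⌋ = $70,720; SL = ⌊$133,240/3⌋ = $44,413 → take DB $70,720. Book value $70,720.
Year 2: DB = ⌊$70,720 × 150%/3⌋ = $35,360; SL = ⌊$62,520/2⌋ = $31,260 → take DB $35,360. Book value $35,360.
Year 3 (final): $35,360 − $8,200 = $27,160. Book value $8,200.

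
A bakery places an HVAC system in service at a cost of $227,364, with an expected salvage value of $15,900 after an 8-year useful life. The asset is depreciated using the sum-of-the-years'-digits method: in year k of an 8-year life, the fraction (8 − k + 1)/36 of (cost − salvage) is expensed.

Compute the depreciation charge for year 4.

Depreciable base = $227,364 − $15,900 = $211,464.
Sum of the years' digits = 8+7+6+5+4+3+2+1 = 36.
Year 1: $211,464 × 8/36 = $46,992. Book value $180,372.
Year 2: $211,464 × 7/36 = $41,118. Book value $139,254.
Year 3: $211,464 × 6/36 = $35,244. Book value $104,010.
Year 4: $211,464 × 5/36 = $29,370. Book value $74,640.

$29,370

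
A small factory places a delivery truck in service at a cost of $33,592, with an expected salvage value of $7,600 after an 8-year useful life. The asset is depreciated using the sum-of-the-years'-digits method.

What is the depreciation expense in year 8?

Depreciable base = $33,592 − $7,600 = $25,992.
Sum of the years' digits = 8+7+6+5+4+3+2+1 = 36.
Year 1: $25,992 × 8/36 = $5,776. Book value $27,816.
Year 2: $25,992 × 7/36 = $5,054. Book value $22,762.
Year 3: $25,992 × 6/36 = $4,332. Book value $18,430.
Year 4: $25,992 × 5/36 = $3,610. Book value $14,820.
Year 5: $25,992 × 4/36 = $2,888. Book value $11,932.
Year 6: $25,992 × 3/36 = $2,166. Book value $9,766.
Year 7: $25,992 × 2/36 = $1,444. Book value $8,322.
Year 8: $25,992 × 1/36 = $722. Book value $7,600.

$722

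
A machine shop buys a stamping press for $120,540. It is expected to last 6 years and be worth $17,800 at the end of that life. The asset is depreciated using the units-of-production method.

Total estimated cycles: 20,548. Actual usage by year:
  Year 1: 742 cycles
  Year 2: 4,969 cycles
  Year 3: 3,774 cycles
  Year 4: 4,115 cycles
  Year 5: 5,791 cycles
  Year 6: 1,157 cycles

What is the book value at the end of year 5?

$23,585

Depreciable base = $120,540 − $17,800 = $102,740.
Rate = $102,740 / 20,548 cycles = $5 per cycle.
Year 1: 742 × $5 = $3,710. Book value $116,830.
Year 2: 4,969 × $5 = $24,845. Book value $91,985.
Year 3: 3,774 × $5 = $18,870. Book value $73,115.
Year 4: 4,115 × $5 = $20,575. Book value $52,540.
Year 5: 5,791 × $5 = $28,955. Book value $23,585.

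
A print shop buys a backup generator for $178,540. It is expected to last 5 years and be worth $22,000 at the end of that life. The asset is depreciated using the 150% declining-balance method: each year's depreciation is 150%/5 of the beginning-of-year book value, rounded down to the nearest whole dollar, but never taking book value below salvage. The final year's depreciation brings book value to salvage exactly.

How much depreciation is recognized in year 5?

$20,868

Depreciable base = $178,540 − $22,000 = $156,540.
Year 1: ⌊$178,540 × 150%/5⌋ = $53,562. Book value $124,978.
Year 2: ⌊$124,978 × 150%/5⌋ = $37,493. Book value $87,485.
Year 3: ⌊$87,485 × 150%/5⌋ = $26,245. Book value $61,240.
Year 4: ⌊$61,240 × 150%/5⌋ = $18,372. Book value $42,868.
Year 5 (final): $42,868 − $22,000 = $20,868. Book value $22,000.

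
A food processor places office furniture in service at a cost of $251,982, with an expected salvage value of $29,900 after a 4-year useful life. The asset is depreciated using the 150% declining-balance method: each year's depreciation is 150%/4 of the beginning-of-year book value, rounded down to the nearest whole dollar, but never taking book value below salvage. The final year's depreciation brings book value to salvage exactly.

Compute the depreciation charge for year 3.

Depreciable base = $251,982 − $29,900 = $222,082.
Year 1: ⌊$251,982 × 150%/4⌋ = $94,493. Book value $157,489.
Year 2: ⌊$157,489 × 150%/4⌋ = $59,058. Book value $98,431.
Year 3: ⌊$98,431 × 150%/4⌋ = $36,911. Book value $61,520.

$36,911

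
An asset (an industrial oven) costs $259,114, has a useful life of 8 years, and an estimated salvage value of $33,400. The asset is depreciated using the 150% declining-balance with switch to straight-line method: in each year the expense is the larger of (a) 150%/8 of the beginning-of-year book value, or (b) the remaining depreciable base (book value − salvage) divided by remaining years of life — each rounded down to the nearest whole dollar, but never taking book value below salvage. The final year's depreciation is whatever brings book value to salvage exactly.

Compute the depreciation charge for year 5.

Depreciable base = $259,114 − $33,400 = $225,714.
Year 1: DB = ⌊$259,114 × 150%/8⌋ = $48,583; SL = ⌊$225,714/8⌋ = $28,214 → take DB $48,583. Book value $210,531.
Year 2: DB = ⌊$210,531 × 150%/8⌋ = $39,474; SL = ⌊$177,131/7⌋ = $25,304 → take DB $39,474. Book value $171,057.
Year 3: DB = ⌊$171,057 × 150%/8⌋ = $32,073; SL = ⌊$137,657/6⌋ = $22,942 → take DB $32,073. Book value $138,984.
Year 4: DB = ⌊$138,984 × 150%/8⌋ = $26,059; SL = ⌊$105,584/5⌋ = $21,116 → take DB $26,059. Book value $112,925.
Year 5: DB = ⌊$112,925 × 150%/8⌋ = $21,173; SL = ⌊$79,525/4⌋ = $19,881 → take DB $21,173. Book value $91,752.

$21,173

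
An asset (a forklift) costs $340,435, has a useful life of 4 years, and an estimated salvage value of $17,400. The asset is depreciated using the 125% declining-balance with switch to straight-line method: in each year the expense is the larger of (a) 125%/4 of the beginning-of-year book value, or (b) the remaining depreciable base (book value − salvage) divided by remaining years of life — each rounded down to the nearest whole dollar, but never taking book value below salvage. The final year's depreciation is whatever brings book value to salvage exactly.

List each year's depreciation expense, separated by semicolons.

Depreciable base = $340,435 − $17,400 = $323,035.
Year 1: DB = ⌊$340,435 × 125%/4⌋ = $106,385; SL = ⌊$323,035/4⌋ = $80,758 → take DB $106,385. Book value $234,050.
Year 2: DB = ⌊$234,050 × 125%/4⌋ = $73,140; SL = ⌊$216,650/3⌋ = $72,216 → take DB $73,140. Book value $160,910.
Year 3: DB = ⌊$160,910 × 125%/4⌋ = $50,284; SL = ⌊$143,510/2⌋ = $71,755 → take SL $71,755. Book value $89,155.
Year 4 (final): $89,155 − $17,400 = $71,755. Book value $17,400.

$106,385; $73,140; $71,755; $71,755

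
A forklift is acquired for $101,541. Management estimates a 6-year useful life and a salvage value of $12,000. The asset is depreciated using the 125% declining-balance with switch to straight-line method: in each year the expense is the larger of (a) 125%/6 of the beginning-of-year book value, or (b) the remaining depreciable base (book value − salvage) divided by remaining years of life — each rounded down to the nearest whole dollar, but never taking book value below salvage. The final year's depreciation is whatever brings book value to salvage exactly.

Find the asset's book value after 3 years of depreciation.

$50,382

Depreciable base = $101,541 − $12,000 = $89,541.
Year 1: DB = ⌊$101,541 × 125%/6⌋ = $21,154; SL = ⌊$89,541/6⌋ = $14,923 → take DB $21,154. Book value $80,387.
Year 2: DB = ⌊$80,387 × 125%/6⌋ = $16,747; SL = ⌊$68,387/5⌋ = $13,677 → take DB $16,747. Book value $63,640.
Year 3: DB = ⌊$63,640 × 125%/6⌋ = $13,258; SL = ⌊$51,640/4⌋ = $12,910 → take DB $13,258. Book value $50,382.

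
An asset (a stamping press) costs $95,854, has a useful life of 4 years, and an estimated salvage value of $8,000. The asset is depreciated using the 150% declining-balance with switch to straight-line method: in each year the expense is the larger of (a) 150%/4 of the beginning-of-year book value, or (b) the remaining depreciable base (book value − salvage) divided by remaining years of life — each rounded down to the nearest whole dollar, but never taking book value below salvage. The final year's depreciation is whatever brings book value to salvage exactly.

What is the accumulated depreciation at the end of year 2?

Depreciable base = $95,854 − $8,000 = $87,854.
Year 1: DB = ⌊$95,854 × 150%/4⌋ = $35,945; SL = ⌊$87,854/4⌋ = $21,963 → take DB $35,945. Book value $59,909.
Year 2: DB = ⌊$59,909 × 150%/4⌋ = $22,465; SL = ⌊$51,909/3⌋ = $17,303 → take DB $22,465. Book value $37,444.
Accumulated through year 2 = $95,854 − $37,444 = $58,410.

$58,410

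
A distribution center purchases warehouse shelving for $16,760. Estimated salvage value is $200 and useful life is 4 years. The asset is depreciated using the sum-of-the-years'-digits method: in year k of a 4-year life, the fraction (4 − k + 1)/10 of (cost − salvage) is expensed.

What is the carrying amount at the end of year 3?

$1,856

Depreciable base = $16,760 − $200 = $16,560.
Sum of the years' digits = 4+3+2+1 = 10.
Year 1: $16,560 × 4/10 = $6,624. Book value $10,136.
Year 2: $16,560 × 3/10 = $4,968. Book value $5,168.
Year 3: $16,560 × 2/10 = $3,312. Book value $1,856.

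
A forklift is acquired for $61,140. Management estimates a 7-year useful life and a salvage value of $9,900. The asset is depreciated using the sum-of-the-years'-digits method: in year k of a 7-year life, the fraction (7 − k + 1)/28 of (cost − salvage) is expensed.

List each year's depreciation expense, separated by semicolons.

Depreciable base = $61,140 − $9,900 = $51,240.
Sum of the years' digits = 7+6+5+4+3+2+1 = 28.
Year 1: $51,240 × 7/28 = $12,810. Book value $48,330.
Year 2: $51,240 × 6/28 = $10,980. Book value $37,350.
Year 3: $51,240 × 5/28 = $9,150. Book value $28,200.
Year 4: $51,240 × 4/28 = $7,320. Book value $20,880.
Year 5: $51,240 × 3/28 = $5,490. Book value $15,390.
Year 6: $51,240 × 2/28 = $3,660. Book value $11,730.
Year 7: $51,240 × 1/28 = $1,830. Book value $9,900.

$12,810; $10,980; $9,150; $7,320; $5,490; $3,660; $1,830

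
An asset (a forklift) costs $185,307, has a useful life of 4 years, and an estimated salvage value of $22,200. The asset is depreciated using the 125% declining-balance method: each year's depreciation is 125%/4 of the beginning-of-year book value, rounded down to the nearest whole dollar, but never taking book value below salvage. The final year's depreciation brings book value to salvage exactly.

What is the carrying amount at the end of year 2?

Depreciable base = $185,307 − $22,200 = $163,107.
Year 1: ⌊$185,307 × 125%/4⌋ = $57,908. Book value $127,399.
Year 2: ⌊$127,399 × 125%/4⌋ = $39,812. Book value $87,587.

$87,587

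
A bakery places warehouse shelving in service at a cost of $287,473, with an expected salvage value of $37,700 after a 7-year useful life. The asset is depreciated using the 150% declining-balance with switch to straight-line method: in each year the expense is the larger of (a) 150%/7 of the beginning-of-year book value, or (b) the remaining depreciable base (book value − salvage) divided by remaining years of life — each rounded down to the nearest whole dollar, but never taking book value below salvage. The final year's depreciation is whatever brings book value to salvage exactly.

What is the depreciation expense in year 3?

Depreciable base = $287,473 − $37,700 = $249,773.
Year 1: DB = ⌊$287,473 × 150%/7⌋ = $61,601; SL = ⌊$249,773/7⌋ = $35,681 → take DB $61,601. Book value $225,872.
Year 2: DB = ⌊$225,872 × 150%/7⌋ = $48,401; SL = ⌊$188,172/6⌋ = $31,362 → take DB $48,401. Book value $177,471.
Year 3: DB = ⌊$177,471 × 150%/7⌋ = $38,029; SL = ⌊$139,771/5⌋ = $27,954 → take DB $38,029. Book value $139,442.

$38,029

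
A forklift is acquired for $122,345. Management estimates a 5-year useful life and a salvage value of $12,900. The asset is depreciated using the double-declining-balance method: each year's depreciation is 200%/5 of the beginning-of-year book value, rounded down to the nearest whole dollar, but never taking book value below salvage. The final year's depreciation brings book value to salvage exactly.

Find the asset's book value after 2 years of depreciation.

$44,045

Depreciable base = $122,345 − $12,900 = $109,445.
Year 1: ⌊$122,345 × 200%/5⌋ = $48,938. Book value $73,407.
Year 2: ⌊$73,407 × 200%/5⌋ = $29,362. Book value $44,045.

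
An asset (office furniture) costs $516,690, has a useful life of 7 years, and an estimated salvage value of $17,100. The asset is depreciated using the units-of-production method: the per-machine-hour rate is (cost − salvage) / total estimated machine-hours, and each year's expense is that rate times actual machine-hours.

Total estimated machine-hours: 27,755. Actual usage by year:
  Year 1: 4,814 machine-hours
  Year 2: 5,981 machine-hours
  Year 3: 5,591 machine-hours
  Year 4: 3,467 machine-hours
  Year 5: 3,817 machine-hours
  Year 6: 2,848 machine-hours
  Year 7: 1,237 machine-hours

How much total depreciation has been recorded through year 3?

Depreciable base = $516,690 − $17,100 = $499,590.
Rate = $499,590 / 27,755 machine-hours = $18 per machine-hour.
Year 1: 4,814 × $18 = $86,652. Book value $430,038.
Year 2: 5,981 × $18 = $107,658. Book value $322,380.
Year 3: 5,591 × $18 = $100,638. Book value $221,742.
Accumulated through year 3 = $516,690 − $221,742 = $294,948.

$294,948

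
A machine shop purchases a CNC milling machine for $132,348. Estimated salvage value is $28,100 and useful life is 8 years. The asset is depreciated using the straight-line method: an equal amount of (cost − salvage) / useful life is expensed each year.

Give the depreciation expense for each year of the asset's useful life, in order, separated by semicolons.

Depreciable base = $132,348 − $28,100 = $104,248.
Annual expense = $104,248 / 8 = $13,031.
End of year 1: book value $119,317.
End of year 2: book value $106,286.
End of year 3: book value $93,255.
End of year 4: book value $80,224.
End of year 5: book value $67,193.
End of year 6: book value $54,162.
End of year 7: book value $41,131.
End of year 8: book value $28,100.

$13,031; $13,031; $13,031; $13,031; $13,031; $13,031; $13,031; $13,031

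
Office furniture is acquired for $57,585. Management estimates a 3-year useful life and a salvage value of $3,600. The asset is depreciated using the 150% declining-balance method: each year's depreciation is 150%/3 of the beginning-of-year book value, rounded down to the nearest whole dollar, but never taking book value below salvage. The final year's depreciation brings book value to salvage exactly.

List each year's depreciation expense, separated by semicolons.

Depreciable base = $57,585 − $3,600 = $53,985.
Year 1: ⌊$57,585 × 150%/3⌋ = $28,792. Book value $28,793.
Year 2: ⌊$28,793 × 150%/3⌋ = $14,396. Book value $14,397.
Year 3 (final): $14,397 − $3,600 = $10,797. Book value $3,600.

$28,792; $14,396; $10,797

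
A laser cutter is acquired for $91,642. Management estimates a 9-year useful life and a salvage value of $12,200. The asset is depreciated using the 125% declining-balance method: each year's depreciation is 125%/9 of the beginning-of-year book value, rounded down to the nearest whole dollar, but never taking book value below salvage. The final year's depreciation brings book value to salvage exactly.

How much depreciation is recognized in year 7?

$5,189

Depreciable base = $91,642 − $12,200 = $79,442.
Year 1: ⌊$91,642 × 125%/9⌋ = $12,728. Book value $78,914.
Year 2: ⌊$78,914 × 125%/9⌋ = $10,960. Book value $67,954.
Year 3: ⌊$67,954 × 125%/9⌋ = $9,438. Book value $58,516.
Year 4: ⌊$58,516 × 125%/9⌋ = $8,127. Book value $50,389.
Year 5: ⌊$50,389 × 125%/9⌋ = $6,998. Book value $43,391.
Year 6: ⌊$43,391 × 125%/9⌋ = $6,026. Book value $37,365.
Year 7: ⌊$37,365 × 125%/9⌋ = $5,189. Book value $32,176.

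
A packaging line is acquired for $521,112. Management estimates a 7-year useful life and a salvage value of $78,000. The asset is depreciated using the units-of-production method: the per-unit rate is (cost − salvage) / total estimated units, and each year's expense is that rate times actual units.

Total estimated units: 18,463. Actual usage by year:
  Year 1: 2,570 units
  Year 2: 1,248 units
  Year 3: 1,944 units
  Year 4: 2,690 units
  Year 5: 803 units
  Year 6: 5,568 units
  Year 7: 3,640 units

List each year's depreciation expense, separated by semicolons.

$61,680; $29,952; $46,656; $64,560; $19,272; $133,632; $87,360

Depreciable base = $521,112 − $78,000 = $443,112.
Rate = $443,112 / 18,463 units = $24 per unit.
Year 1: 2,570 × $24 = $61,680. Book value $459,432.
Year 2: 1,248 × $24 = $29,952. Book value $429,480.
Year 3: 1,944 × $24 = $46,656. Book value $382,824.
Year 4: 2,690 × $24 = $64,560. Book value $318,264.
Year 5: 803 × $24 = $19,272. Book value $298,992.
Year 6: 5,568 × $24 = $133,632. Book value $165,360.
Year 7: 3,640 × $24 = $87,360. Book value $78,000.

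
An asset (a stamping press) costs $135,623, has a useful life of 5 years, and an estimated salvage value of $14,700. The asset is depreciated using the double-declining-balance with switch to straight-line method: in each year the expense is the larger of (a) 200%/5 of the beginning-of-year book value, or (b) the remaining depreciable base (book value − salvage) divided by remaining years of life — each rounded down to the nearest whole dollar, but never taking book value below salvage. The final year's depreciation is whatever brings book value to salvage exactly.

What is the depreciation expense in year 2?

Depreciable base = $135,623 − $14,700 = $120,923.
Year 1: DB = ⌊$135,623 × 200%/5⌋ = $54,249; SL = ⌊$120,923/5⌋ = $24,184 → take DB $54,249. Book value $81,374.
Year 2: DB = ⌊$81,374 × 200%/5⌋ = $32,549; SL = ⌊$66,674/4⌋ = $16,668 → take DB $32,549. Book value $48,825.

$32,549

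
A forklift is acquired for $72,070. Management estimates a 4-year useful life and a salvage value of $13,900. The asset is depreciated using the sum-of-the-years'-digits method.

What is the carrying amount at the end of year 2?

$31,351

Depreciable base = $72,070 − $13,900 = $58,170.
Sum of the years' digits = 4+3+2+1 = 10.
Year 1: $58,170 × 4/10 = $23,268. Book value $48,802.
Year 2: $58,170 × 3/10 = $17,451. Book value $31,351.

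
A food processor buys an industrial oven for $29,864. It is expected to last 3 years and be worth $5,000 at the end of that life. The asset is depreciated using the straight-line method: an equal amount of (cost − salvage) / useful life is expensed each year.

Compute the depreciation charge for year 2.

$8,288

Depreciable base = $29,864 − $5,000 = $24,864.
Annual expense = $24,864 / 3 = $8,288.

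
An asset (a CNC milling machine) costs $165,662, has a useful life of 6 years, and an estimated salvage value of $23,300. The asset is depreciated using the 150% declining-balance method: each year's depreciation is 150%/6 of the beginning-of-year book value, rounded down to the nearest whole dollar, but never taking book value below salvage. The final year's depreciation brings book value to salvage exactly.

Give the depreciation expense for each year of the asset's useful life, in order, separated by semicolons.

Depreciable base = $165,662 − $23,300 = $142,362.
Year 1: ⌊$165,662 × 150%/6⌋ = $41,415. Book value $124,247.
Year 2: ⌊$124,247 × 150%/6⌋ = $31,061. Book value $93,186.
Year 3: ⌊$93,186 × 150%/6⌋ = $23,296. Book value $69,890.
Year 4: ⌊$69,890 × 150%/6⌋ = $17,472. Book value $52,418.
Year 5: ⌊$52,418 × 150%/6⌋ = $13,104. Book value $39,314.
Year 6 (final): $39,314 − $23,300 = $16,014. Book value $23,300.

$41,415; $31,061; $23,296; $17,472; $13,104; $16,014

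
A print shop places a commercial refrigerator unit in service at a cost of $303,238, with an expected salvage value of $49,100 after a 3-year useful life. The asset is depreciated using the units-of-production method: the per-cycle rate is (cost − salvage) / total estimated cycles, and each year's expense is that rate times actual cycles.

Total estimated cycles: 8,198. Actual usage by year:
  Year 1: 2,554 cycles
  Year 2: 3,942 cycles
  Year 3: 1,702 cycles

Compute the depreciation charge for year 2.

Depreciable base = $303,238 − $49,100 = $254,138.
Rate = $254,138 / 8,198 cycles = $31 per cycle.
Year 1: 2,554 × $31 = $79,174. Book value $224,064.
Year 2: 3,942 × $31 = $122,202. Book value $101,862.

$122,202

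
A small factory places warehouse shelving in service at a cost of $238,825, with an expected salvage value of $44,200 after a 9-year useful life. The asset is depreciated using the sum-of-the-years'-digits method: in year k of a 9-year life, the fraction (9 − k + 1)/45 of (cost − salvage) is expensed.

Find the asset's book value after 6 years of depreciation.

$70,150

Depreciable base = $238,825 − $44,200 = $194,625.
Sum of the years' digits = 9+8+7+6+5+4+3+2+1 = 45.
Year 1: $194,625 × 9/45 = $38,925. Book value $199,900.
Year 2: $194,625 × 8/45 = $34,600. Book value $165,300.
Year 3: $194,625 × 7/45 = $30,275. Book value $135,025.
Year 4: $194,625 × 6/45 = $25,950. Book value $109,075.
Year 5: $194,625 × 5/45 = $21,625. Book value $87,450.
Year 6: $194,625 × 4/45 = $17,300. Book value $70,150.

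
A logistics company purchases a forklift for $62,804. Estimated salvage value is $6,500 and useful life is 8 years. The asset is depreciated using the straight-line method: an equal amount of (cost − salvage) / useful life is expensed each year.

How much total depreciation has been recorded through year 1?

$7,038

Depreciable base = $62,804 − $6,500 = $56,304.
Annual expense = $56,304 / 8 = $7,038.
End of year 1: book value $55,766.
Accumulated through year 1 = $62,804 − $55,766 = $7,038.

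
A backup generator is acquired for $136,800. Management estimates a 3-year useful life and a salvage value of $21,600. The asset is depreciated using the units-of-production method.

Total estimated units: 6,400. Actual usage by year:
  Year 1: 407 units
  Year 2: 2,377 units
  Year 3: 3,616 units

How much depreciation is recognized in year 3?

Depreciable base = $136,800 − $21,600 = $115,200.
Rate = $115,200 / 6,400 units = $18 per unit.
Year 1: 407 × $18 = $7,326. Book value $129,474.
Year 2: 2,377 × $18 = $42,786. Book value $86,688.
Year 3: 3,616 × $18 = $65,088. Book value $21,600.

$65,088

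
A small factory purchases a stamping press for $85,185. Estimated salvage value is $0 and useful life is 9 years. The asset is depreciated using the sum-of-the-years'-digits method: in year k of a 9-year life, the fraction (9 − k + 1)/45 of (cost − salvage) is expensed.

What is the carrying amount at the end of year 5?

Depreciable base = $85,185 − $0 = $85,185.
Sum of the years' digits = 9+8+7+6+5+4+3+2+1 = 45.
Year 1: $85,185 × 9/45 = $17,037. Book value $68,148.
Year 2: $85,185 × 8/45 = $15,144. Book value $53,004.
Year 3: $85,185 × 7/45 = $13,251. Book value $39,753.
Year 4: $85,185 × 6/45 = $11,358. Book value $28,395.
Year 5: $85,185 × 5/45 = $9,465. Book value $18,930.

$18,930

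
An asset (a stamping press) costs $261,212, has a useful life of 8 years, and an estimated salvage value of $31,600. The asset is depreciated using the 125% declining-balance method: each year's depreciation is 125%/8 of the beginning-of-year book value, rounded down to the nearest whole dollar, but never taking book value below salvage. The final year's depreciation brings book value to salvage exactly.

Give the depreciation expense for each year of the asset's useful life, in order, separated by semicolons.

Depreciable base = $261,212 − $31,600 = $229,612.
Year 1: ⌊$261,212 × 125%/8⌋ = $40,814. Book value $220,398.
Year 2: ⌊$220,398 × 125%/8⌋ = $34,437. Book value $185,961.
Year 3: ⌊$185,961 × 125%/8⌋ = $29,056. Book value $156,905.
Year 4: ⌊$156,905 × 125%/8⌋ = $24,516. Book value $132,389.
Year 5: ⌊$132,389 × 125%/8⌋ = $20,685. Book value $111,704.
Year 6: ⌊$111,704 × 125%/8⌋ = $17,453. Book value $94,251.
Year 7: ⌊$94,251 × 125%/8⌋ = $14,726. Book value $79,525.
Year 8 (final): $79,525 − $31,600 = $47,925. Book value $31,600.

$40,814; $34,437; $29,056; $24,516; $20,685; $17,453; $14,726; $47,925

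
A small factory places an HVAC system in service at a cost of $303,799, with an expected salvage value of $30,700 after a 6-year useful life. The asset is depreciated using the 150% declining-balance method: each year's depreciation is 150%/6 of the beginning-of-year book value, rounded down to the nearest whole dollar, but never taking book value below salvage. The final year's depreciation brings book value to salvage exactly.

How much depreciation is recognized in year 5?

Depreciable base = $303,799 − $30,700 = $273,099.
Year 1: ⌊$303,799 × 150%/6⌋ = $75,949. Book value $227,850.
Year 2: ⌊$227,850 × 150%/6⌋ = $56,962. Book value $170,888.
Year 3: ⌊$170,888 × 150%/6⌋ = $42,722. Book value $128,166.
Year 4: ⌊$128,166 × 150%/6⌋ = $32,041. Book value $96,125.
Year 5: ⌊$96,125 × 150%/6⌋ = $24,031. Book value $72,094.

$24,031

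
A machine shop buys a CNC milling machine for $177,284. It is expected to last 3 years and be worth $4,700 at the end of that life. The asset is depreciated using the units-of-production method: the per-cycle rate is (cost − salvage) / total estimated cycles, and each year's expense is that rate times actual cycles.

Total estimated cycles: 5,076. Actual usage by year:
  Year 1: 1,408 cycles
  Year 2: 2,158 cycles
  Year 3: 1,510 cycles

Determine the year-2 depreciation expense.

$73,372

Depreciable base = $177,284 − $4,700 = $172,584.
Rate = $172,584 / 5,076 cycles = $34 per cycle.
Year 1: 1,408 × $34 = $47,872. Book value $129,412.
Year 2: 2,158 × $34 = $73,372. Book value $56,040.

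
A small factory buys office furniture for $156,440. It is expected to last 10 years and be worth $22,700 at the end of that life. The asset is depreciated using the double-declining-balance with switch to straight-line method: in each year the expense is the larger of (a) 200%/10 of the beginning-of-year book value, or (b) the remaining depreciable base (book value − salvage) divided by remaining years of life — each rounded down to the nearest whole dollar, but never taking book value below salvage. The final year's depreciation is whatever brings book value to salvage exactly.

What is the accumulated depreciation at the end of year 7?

$123,630

Depreciable base = $156,440 − $22,700 = $133,740.
Year 1: DB = ⌊$156,440 × 200%/10⌋ = $31,288; SL = ⌊$133,740/10⌋ = $13,374 → take DB $31,288. Book value $125,152.
Year 2: DB = ⌊$125,152 × 200%/10⌋ = $25,030; SL = ⌊$102,452/9⌋ = $11,383 → take DB $25,030. Book value $100,122.
Year 3: DB = ⌊$100,122 × 200%/10⌋ = $20,024; SL = ⌊$77,422/8⌋ = $9,677 → take DB $20,024. Book value $80,098.
Year 4: DB = ⌊$80,098 × 200%/10⌋ = $16,019; SL = ⌊$57,398/7⌋ = $8,199 → take DB $16,019. Book value $64,079.
Year 5: DB = ⌊$64,079 × 200%/10⌋ = $12,815; SL = ⌊$41,379/6⌋ = $6,896 → take DB $12,815. Book value $51,264.
Year 6: DB = ⌊$51,264 × 200%/10⌋ = $10,252; SL = ⌊$28,564/5⌋ = $5,712 → take DB $10,252. Book value $41,012.
Year 7: DB = ⌊$41,012 × 200%/10⌋ = $8,202; SL = ⌊$18,312/4⌋ = $4,578 → take DB $8,202. Book value $32,810.
Accumulated through year 7 = $156,440 − $32,810 = $123,630.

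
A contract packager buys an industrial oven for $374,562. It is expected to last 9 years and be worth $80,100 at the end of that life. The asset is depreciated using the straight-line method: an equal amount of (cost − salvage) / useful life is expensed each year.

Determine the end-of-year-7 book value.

Depreciable base = $374,562 − $80,100 = $294,462.
Annual expense = $294,462 / 9 = $32,718.
End of year 1: book value $341,844.
End of year 2: book value $309,126.
End of year 3: book value $276,408.
End of year 4: book value $243,690.
End of year 5: book value $210,972.
End of year 6: book value $178,254.
End of year 7: book value $145,536.

$145,536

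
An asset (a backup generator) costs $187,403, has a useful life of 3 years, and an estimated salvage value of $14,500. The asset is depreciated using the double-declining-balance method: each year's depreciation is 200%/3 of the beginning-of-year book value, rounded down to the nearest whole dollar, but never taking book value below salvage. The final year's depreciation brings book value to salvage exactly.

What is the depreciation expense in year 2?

Depreciable base = $187,403 − $14,500 = $172,903.
Year 1: ⌊$187,403 × 200%/3⌋ = $124,935. Book value $62,468.
Year 2: ⌊$62,468 × 200%/3⌋ = $41,645. Book value $20,823.

$41,645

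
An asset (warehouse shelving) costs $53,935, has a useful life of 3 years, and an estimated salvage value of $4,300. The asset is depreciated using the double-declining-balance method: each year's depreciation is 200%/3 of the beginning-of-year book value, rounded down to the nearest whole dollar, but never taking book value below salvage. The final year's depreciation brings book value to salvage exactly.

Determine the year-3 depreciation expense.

$1,693

Depreciable base = $53,935 − $4,300 = $49,635.
Year 1: ⌊$53,935 × 200%/3⌋ = $35,956. Book value $17,979.
Year 2: ⌊$17,979 × 200%/3⌋ = $11,986. Book value $5,993.
Year 3 (final): $5,993 − $4,300 = $1,693. Book value $4,300.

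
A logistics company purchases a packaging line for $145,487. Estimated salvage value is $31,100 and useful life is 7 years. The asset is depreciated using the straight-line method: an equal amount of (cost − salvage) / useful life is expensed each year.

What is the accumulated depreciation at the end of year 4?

$65,364

Depreciable base = $145,487 − $31,100 = $114,387.
Annual expense = $114,387 / 7 = $16,341.
End of year 1: book value $129,146.
End of year 2: book value $112,805.
End of year 3: book value $96,464.
End of year 4: book value $80,123.
Accumulated through year 4 = $145,487 − $80,123 = $65,364.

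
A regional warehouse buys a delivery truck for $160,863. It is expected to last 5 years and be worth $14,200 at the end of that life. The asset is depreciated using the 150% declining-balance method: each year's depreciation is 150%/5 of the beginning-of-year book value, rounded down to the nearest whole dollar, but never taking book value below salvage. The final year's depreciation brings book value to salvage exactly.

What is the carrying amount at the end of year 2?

Depreciable base = $160,863 − $14,200 = $146,663.
Year 1: ⌊$160,863 × 150%/5⌋ = $48,258. Book value $112,605.
Year 2: ⌊$112,605 × 150%/5⌋ = $33,781. Book value $78,824.

$78,824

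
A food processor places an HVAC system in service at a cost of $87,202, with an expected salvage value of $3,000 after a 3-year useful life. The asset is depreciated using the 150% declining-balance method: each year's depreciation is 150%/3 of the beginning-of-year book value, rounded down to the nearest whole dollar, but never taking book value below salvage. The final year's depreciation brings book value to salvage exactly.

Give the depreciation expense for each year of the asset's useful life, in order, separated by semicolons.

Depreciable base = $87,202 − $3,000 = $84,202.
Year 1: ⌊$87,202 × 150%/3⌋ = $43,601. Book value $43,601.
Year 2: ⌊$43,601 × 150%/3⌋ = $21,800. Book value $21,801.
Year 3 (final): $21,801 − $3,000 = $18,801. Book value $3,000.

$43,601; $21,800; $18,801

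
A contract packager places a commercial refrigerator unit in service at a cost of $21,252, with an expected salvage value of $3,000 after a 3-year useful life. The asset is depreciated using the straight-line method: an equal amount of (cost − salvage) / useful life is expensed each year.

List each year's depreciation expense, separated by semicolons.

Depreciable base = $21,252 − $3,000 = $18,252.
Annual expense = $18,252 / 3 = $6,084.
End of year 1: book value $15,168.
End of year 2: book value $9,084.
End of year 3: book value $3,000.

$6,084; $6,084; $6,084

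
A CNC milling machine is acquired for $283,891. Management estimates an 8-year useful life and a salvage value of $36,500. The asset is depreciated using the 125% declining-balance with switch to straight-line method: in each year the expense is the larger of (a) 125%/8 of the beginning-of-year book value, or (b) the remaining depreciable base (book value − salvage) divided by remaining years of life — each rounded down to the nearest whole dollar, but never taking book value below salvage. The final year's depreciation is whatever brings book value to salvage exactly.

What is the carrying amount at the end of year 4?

Depreciable base = $283,891 − $36,500 = $247,391.
Year 1: DB = ⌊$283,891 × 125%/8⌋ = $44,357; SL = ⌊$247,391/8⌋ = $30,923 → take DB $44,357. Book value $239,534.
Year 2: DB = ⌊$239,534 × 125%/8⌋ = $37,427; SL = ⌊$203,034/7⌋ = $29,004 → take DB $37,427. Book value $202,107.
Year 3: DB = ⌊$202,107 × 125%/8⌋ = $31,579; SL = ⌊$165,607/6⌋ = $27,601 → take DB $31,579. Book value $170,528.
Year 4: DB = ⌊$170,528 × 125%/8⌋ = $26,645; SL = ⌊$134,028/5⌋ = $26,805 → take SL $26,805. Book value $143,723.

$143,723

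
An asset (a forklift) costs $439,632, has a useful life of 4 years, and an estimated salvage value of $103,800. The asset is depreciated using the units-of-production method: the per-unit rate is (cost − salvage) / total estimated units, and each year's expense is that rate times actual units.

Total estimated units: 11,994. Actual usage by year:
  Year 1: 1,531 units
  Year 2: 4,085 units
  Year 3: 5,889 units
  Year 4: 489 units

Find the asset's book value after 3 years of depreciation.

Depreciable base = $439,632 − $103,800 = $335,832.
Rate = $335,832 / 11,994 units = $28 per unit.
Year 1: 1,531 × $28 = $42,868. Book value $396,764.
Year 2: 4,085 × $28 = $114,380. Book value $282,384.
Year 3: 5,889 × $28 = $164,892. Book value $117,492.

$117,492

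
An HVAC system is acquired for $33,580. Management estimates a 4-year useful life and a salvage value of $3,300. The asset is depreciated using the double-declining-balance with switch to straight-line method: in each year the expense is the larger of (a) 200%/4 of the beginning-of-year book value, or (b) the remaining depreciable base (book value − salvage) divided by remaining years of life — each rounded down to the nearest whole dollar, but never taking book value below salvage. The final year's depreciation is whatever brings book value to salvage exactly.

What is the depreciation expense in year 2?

Depreciable base = $33,580 − $3,300 = $30,280.
Year 1: DB = ⌊$33,580 × 200%/4⌋ = $16,790; SL = ⌊$30,280/4⌋ = $7,570 → take DB $16,790. Book value $16,790.
Year 2: DB = ⌊$16,790 × 200%/4⌋ = $8,395; SL = ⌊$13,490/3⌋ = $4,496 → take DB $8,395. Book value $8,395.

$8,395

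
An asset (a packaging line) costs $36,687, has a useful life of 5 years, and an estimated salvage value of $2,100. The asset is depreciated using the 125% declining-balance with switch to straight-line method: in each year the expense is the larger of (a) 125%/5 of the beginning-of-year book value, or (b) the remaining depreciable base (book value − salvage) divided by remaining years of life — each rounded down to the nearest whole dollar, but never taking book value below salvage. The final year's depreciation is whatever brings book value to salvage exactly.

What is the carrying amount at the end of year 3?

$14,458

Depreciable base = $36,687 − $2,100 = $34,587.
Year 1: DB = ⌊$36,687 × 125%/5⌋ = $9,171; SL = ⌊$34,587/5⌋ = $6,917 → take DB $9,171. Book value $27,516.
Year 2: DB = ⌊$27,516 × 125%/5⌋ = $6,879; SL = ⌊$25,416/4⌋ = $6,354 → take DB $6,879. Book value $20,637.
Year 3: DB = ⌊$20,637 × 125%/5⌋ = $5,159; SL = ⌊$18,537/3⌋ = $6,179 → take SL $6,179. Book value $14,458.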